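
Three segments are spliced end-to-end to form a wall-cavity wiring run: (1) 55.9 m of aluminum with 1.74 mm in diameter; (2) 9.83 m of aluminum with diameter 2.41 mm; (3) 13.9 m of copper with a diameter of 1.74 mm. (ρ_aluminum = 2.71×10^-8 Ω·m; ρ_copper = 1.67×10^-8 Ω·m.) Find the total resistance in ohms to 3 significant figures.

0.793 Ω

Seg 1: A = π(d/2)² = π(8.7000e-04 m)² = 2.378e-06 m²
R_1 = (2.71×10^-8)(55.9)/(2.378e-06) = 0.6371 Ω
Seg 2: A = π(d/2)² = π(1.2050e-03 m)² = 4.562e-06 m²
R_2 = (2.71×10^-8)(9.83)/(4.562e-06) = 0.0584 Ω
Seg 3: A = π(d/2)² = π(8.7000e-04 m)² = 2.378e-06 m²
R_3 = (1.67×10^-8)(13.9)/(2.378e-06) = 0.09762 Ω
R_total = R_1 + R_2 + R_3 = 0.793 Ω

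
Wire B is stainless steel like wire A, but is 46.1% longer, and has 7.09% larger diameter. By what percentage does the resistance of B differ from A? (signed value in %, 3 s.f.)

27.4%

R ∝ L/d², so R_B/R_A = (1 + 46.1/100) × (1 + 7.09/100)⁻²
= 1.461 × 0.872 = 1.274
(R_B − R_A)/R_A = 1.274 − 1 = 27.4%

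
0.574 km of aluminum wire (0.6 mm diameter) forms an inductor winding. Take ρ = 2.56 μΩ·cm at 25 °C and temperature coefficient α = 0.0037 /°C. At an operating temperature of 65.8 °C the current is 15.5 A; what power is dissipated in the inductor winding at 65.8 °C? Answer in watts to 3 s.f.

14400 W

ρ = 2.56 μΩ·cm = 2.56×10^-8 Ω·m
A = π(d/2)² = π(3.0000e-04 m)² = 2.827e-07 m²
R₍25₎ = ρL/A = (2.56×10^-8)(574)/(2.827e-07) = 51.97 Ω
R₍65.8₎ = R₍25₎(1 + αΔT) = 51.97 × (1 + 0.0037×40.8) = 59.82 Ω
P = I²R = (15.5)² × 59.82 = 14400 W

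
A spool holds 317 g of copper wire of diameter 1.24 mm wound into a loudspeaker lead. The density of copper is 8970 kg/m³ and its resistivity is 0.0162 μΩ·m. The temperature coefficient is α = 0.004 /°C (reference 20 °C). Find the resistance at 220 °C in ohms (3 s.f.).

ρ = 0.0162 μΩ·m = 1.62×10^-8 Ω·m
A = π(d/2)² = π(6.2000e-04 m)² = 1.2076e-06 m²
L = m/(density·A) = 0.317/(8970×1.2076e-06) = 29.26 m
R = ρL/A = (1.62×10^-8)(29.26)/(1.2076e-06) = 0.3926 Ω
R(220 °C) = 0.3926 × (1 + 0.004×200) = 0.707 Ω

0.707 Ω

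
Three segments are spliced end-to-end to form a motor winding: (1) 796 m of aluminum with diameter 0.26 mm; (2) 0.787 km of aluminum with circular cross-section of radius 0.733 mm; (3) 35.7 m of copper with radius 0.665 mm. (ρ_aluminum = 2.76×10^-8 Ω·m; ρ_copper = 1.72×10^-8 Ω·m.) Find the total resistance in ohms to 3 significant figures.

427 Ω

Seg 1: A = π(d/2)² = π(1.3000e-04 m)² = 5.309e-08 m²
R_1 = (2.76×10^-8)(796)/(5.309e-08) = 413.8 Ω
Seg 2: A = πr² = π(7.3300e-04 m)² = 1.688e-06 m²
R_2 = (2.76×10^-8)(787)/(1.688e-06) = 12.87 Ω
Seg 3: A = πr² = π(6.6500e-04 m)² = 1.389e-06 m²
R_3 = (1.72×10^-8)(35.7)/(1.389e-06) = 0.442 Ω
R_total = R_1 + R_2 + R_3 = 427 Ω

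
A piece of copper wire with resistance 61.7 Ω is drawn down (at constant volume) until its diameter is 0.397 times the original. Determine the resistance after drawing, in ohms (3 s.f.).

Volume constant ⇒ L' = L/r² with r = 0.397. R' = ρL'/A' = ρ(L/r²)/(πr²d₀²/4) = R/r⁴.
R' = 40.26 × 61.7 = 2480 Ω

2480 Ω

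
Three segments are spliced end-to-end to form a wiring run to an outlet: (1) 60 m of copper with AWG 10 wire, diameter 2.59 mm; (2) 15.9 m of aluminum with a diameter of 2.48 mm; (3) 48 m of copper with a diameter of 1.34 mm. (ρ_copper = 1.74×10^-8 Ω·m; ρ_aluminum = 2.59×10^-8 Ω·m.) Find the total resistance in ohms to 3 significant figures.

Seg 1: A = π(2.59/2 mm)² = π(1.2950e-03 m)² = 5.269e-06 m²
R_1 = (1.74×10^-8)(60)/(5.269e-06) = 0.1982 Ω
Seg 2: A = π(d/2)² = π(1.2400e-03 m)² = 4.831e-06 m²
R_2 = (2.59×10^-8)(15.9)/(4.831e-06) = 0.08525 Ω
Seg 3: A = π(d/2)² = π(6.7000e-04 m)² = 1.410e-06 m²
R_3 = (1.74×10^-8)(48)/(1.410e-06) = 0.5922 Ω
R_total = R_1 + R_2 + R_3 = 0.876 Ω

0.876 Ω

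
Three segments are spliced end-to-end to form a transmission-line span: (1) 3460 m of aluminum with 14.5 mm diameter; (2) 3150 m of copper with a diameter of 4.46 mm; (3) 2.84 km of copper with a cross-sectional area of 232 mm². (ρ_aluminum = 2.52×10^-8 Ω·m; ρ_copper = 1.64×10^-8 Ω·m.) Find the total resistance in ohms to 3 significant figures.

4.04 Ω

Seg 1: A = π(d/2)² = π(7.2500e-03 m)² = 1.651e-04 m²
R_1 = (2.52×10^-8)(3460)/(1.651e-04) = 0.528 Ω
Seg 2: A = π(d/2)² = π(2.2300e-03 m)² = 1.562e-05 m²
R_2 = (1.64×10^-8)(3150)/(1.562e-05) = 3.307 Ω
Seg 3: A = 232 mm² = 2.320e-04 m²
R_3 = (1.64×10^-8)(2840)/(2.320e-04) = 0.2008 Ω
R_total = R_1 + R_2 + R_3 = 4.04 Ω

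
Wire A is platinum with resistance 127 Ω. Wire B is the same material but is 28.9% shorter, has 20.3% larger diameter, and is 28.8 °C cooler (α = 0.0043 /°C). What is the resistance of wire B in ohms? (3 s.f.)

R ∝ ρL/d² with ρ ∝ (1+αΔT), so R_B/R_A = (1 − 28.9/100) × (1 + 20.3/100)⁻² × (1 − 0.0043×28.8)
= 0.711 × 0.691 × 0.8762 = 0.4304
R_B = 0.4304 × 127 = 54.7 Ω

54.7 Ω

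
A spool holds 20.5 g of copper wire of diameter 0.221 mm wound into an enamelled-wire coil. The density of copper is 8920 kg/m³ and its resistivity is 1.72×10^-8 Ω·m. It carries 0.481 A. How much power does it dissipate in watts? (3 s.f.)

A = π(d/2)² = π(1.1050e-04 m)² = 3.8360e-08 m²
L = m/(density·A) = 0.0205/(8920×3.8360e-08) = 59.91 m
R = ρL/A = (1.72×10^-8)(59.91)/(3.8360e-08) = 26.86 Ω
P = I²R = (0.481)² × 26.86 = 6.22 W

6.22 W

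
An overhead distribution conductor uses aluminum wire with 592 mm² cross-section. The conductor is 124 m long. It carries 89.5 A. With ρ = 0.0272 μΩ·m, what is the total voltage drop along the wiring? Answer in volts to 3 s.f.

ρ = 0.0272 μΩ·m = 2.72×10^-8 Ω·m
A = 592 mm² = 5.920e-04 m²
R = ρL/A = (2.72×10^-8)(124)/(5.920e-04) = 0.005697 Ω
V = IR = 89.5 × 0.005697 = 0.510 V

0.510 V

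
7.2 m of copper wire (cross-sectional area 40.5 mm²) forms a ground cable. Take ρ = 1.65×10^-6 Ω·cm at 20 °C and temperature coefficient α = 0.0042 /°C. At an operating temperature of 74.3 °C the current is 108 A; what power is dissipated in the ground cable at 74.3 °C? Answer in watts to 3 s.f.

ρ = 1.65×10^-6 Ω·cm = 1.65×10^-8 Ω·m
A = 40.5 mm² = 4.050e-05 m²
R₍20₎ = ρL/A = (1.65×10^-8)(7.2)/(4.050e-05) = 0.002933 Ω
R₍74.3₎ = R₍20₎(1 + αΔT) = 0.002933 × (1 + 0.0042×54.3) = 0.003602 Ω
P = I²R = (108)² × 0.003602 = 42.0 W

42.0 W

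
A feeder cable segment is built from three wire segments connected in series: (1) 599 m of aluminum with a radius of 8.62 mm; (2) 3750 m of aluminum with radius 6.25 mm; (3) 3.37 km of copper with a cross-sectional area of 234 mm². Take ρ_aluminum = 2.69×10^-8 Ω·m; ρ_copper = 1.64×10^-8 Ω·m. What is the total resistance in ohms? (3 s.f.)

Seg 1: A = πr² = π(8.6200e-03 m)² = 2.334e-04 m²
R_1 = (2.69×10^-8)(599)/(2.334e-04) = 0.06903 Ω
Seg 2: A = πr² = π(6.2500e-03 m)² = 1.227e-04 m²
R_2 = (2.69×10^-8)(3750)/(1.227e-04) = 0.822 Ω
Seg 3: A = 234 mm² = 2.340e-04 m²
R_3 = (1.64×10^-8)(3370)/(2.340e-04) = 0.2362 Ω
R_total = R_1 + R_2 + R_3 = 1.13 Ω

1.13 Ω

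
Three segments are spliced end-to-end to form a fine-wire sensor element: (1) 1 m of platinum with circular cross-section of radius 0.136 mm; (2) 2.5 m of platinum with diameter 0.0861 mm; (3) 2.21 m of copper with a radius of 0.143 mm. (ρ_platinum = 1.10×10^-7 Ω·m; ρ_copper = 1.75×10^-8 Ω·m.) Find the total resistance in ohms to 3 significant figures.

49.7 Ω

Seg 1: A = πr² = π(1.3600e-04 m)² = 5.811e-08 m²
R_1 = (1.10×10^-7)(1)/(5.811e-08) = 1.893 Ω
Seg 2: A = π(d/2)² = π(4.3050e-05 m)² = 5.822e-09 m²
R_2 = (1.10×10^-7)(2.5)/(5.822e-09) = 47.23 Ω
Seg 3: A = πr² = π(1.4300e-04 m)² = 6.424e-08 m²
R_3 = (1.75×10^-8)(2.21)/(6.424e-08) = 0.602 Ω
R_total = R_1 + R_2 + R_3 = 49.7 Ω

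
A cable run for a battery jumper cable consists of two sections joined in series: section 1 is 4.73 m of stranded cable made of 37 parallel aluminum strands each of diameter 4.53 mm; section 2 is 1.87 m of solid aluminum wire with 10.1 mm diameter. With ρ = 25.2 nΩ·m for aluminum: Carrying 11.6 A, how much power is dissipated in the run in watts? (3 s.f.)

0.106 W

ρ = 25.2 nΩ·m = 2.52×10^-8 Ω·m
Section 1: A_strand = π(2.2650e-03)² = 1.612e-05 m²; R₁ = ρL/(N·A_s) = (2.52×10^-8)(4.73)/(37×1.612e-05) = 1.999×10^-4 Ω
Section 2: A = π(d/2)² = π(5.0500e-03 m)² = 8.012e-05 m²
R₂ = (2.52×10^-8)(1.87)/(8.012e-05) = 5.882×10^-4 Ω
R = R₁ + R₂ = 7.881×10^-4 Ω
P = I²R = (11.6)² × 7.881×10^-4 = 0.106 W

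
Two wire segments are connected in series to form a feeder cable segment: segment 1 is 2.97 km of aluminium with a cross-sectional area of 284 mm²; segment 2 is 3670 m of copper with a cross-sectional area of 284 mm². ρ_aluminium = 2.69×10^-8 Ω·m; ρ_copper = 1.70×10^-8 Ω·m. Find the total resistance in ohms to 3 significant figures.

Segment 1: A = 284 mm² = 2.840e-04 m²
R₁ = ρL/A = (2.69×10^-8)(2970)/(2.840e-04) = 0.2813 Ω
R₂ = (1.70×10^-8)(3670)/(2.840e-04) = 0.2197 Ω
R = R₁ + R₂ = 0.501 Ω

0.501 Ω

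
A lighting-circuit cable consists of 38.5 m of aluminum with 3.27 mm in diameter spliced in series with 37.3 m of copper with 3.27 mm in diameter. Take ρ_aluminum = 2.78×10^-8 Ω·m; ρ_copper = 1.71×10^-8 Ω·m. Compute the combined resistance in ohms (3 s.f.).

Segment 1: A = π(d/2)² = π(1.6350e-03 m)² = 8.398e-06 m²
R₁ = ρL/A = (2.78×10^-8)(38.5)/(8.398e-06) = 0.1274 Ω
R₂ = (1.71×10^-8)(37.3)/(8.398e-06) = 0.07595 Ω
R = R₁ + R₂ = 0.203 Ω

0.203 Ω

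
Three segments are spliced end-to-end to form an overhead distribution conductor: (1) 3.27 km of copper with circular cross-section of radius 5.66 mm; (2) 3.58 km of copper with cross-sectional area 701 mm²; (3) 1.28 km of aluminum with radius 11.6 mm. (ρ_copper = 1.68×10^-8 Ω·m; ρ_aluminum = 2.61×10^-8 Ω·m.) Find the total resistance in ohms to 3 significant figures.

0.711 Ω

Seg 1: A = πr² = π(5.6600e-03 m)² = 1.006e-04 m²
R_1 = (1.68×10^-8)(3270)/(1.006e-04) = 0.5459 Ω
Seg 2: A = 701 mm² = 7.010e-04 m²
R_2 = (1.68×10^-8)(3580)/(7.010e-04) = 0.0858 Ω
Seg 3: A = πr² = π(1.1600e-02 m)² = 4.227e-04 m²
R_3 = (2.61×10^-8)(1280)/(4.227e-04) = 0.07903 Ω
R_total = R_1 + R_2 + R_3 = 0.711 Ω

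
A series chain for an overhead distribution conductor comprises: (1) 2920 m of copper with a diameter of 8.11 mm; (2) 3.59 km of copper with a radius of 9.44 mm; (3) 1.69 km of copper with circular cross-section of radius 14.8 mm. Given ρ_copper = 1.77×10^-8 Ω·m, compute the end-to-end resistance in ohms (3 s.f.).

1.27 Ω

Seg 1: A = π(d/2)² = π(4.0550e-03 m)² = 5.166e-05 m²
R_1 = (1.77×10^-8)(2920)/(5.166e-05) = 1.001 Ω
Seg 2: A = πr² = π(9.4400e-03 m)² = 2.800e-04 m²
R_2 = (1.77×10^-8)(3590)/(2.800e-04) = 0.227 Ω
Seg 3: A = πr² = π(1.4800e-02 m)² = 6.881e-04 m²
R_3 = (1.77×10^-8)(1690)/(6.881e-04) = 0.04347 Ω
R_total = R_1 + R_2 + R_3 = 1.27 Ω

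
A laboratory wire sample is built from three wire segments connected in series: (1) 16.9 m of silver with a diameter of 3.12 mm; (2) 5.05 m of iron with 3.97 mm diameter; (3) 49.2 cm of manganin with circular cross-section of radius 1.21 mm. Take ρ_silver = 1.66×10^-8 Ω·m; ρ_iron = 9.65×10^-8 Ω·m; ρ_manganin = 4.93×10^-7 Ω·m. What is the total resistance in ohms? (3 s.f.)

Seg 1: A = π(d/2)² = π(1.5600e-03 m)² = 7.645e-06 m²
R_1 = (1.66×10^-8)(16.9)/(7.645e-06) = 0.03669 Ω
Seg 2: A = π(d/2)² = π(1.9850e-03 m)² = 1.238e-05 m²
R_2 = (9.65×10^-8)(5.05)/(1.238e-05) = 0.03937 Ω
Seg 3: A = πr² = π(1.2100e-03 m)² = 4.600e-06 m²
R_3 = (4.93×10^-7)(0.492)/(4.600e-06) = 0.05273 Ω
R_total = R_1 + R_2 + R_3 = 0.129 Ω

0.129 Ω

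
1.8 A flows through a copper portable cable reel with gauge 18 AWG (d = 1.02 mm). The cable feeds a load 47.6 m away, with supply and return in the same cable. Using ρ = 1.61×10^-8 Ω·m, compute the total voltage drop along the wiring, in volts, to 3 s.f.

3.38 V

A = π(1.02/2 mm)² = π(5.1000e-04 m)² = 8.171e-07 m²
Total conductor length (both ways) L = 2 × 47.6 = 95.2 m
R = ρL/A = (1.61×10^-8)(95.2)/(8.171e-07) = 1.876 Ω
V = IR = 1.8 × 1.876 = 3.38 V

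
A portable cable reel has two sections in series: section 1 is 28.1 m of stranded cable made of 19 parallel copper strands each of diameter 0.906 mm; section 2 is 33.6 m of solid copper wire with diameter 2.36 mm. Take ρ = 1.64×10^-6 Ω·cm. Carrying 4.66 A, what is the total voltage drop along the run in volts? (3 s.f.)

0.762 V

ρ = 1.64×10^-6 Ω·cm = 1.64×10^-8 Ω·m
Section 1: A_strand = π(4.5300e-04)² = 6.447e-07 m²; R₁ = ρL/(N·A_s) = (1.64×10^-8)(28.1)/(19×6.447e-07) = 0.03762 Ω
Section 2: A = π(d/2)² = π(1.1800e-03 m)² = 4.374e-06 m²
R₂ = (1.64×10^-8)(33.6)/(4.374e-06) = 0.126 Ω
R = R₁ + R₂ = 0.1636 Ω
V = IR = 4.66 × 0.1636 = 0.762 V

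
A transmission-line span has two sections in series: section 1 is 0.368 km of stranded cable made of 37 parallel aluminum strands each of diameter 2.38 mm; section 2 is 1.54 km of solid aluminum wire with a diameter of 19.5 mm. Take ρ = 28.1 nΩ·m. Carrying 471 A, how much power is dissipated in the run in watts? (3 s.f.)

ρ = 28.1 nΩ·m = 2.81×10^-8 Ω·m
Section 1: A_strand = π(1.1900e-03)² = 4.449e-06 m²; R₁ = ρL/(N·A_s) = (2.81×10^-8)(368)/(37×4.449e-06) = 0.06282 Ω
Section 2: A = π(d/2)² = π(9.7500e-03 m)² = 2.986e-04 m²
R₂ = (2.81×10^-8)(1540)/(2.986e-04) = 0.1449 Ω
R = R₁ + R₂ = 0.2077 Ω
P = I²R = (471)² × 0.2077 = 46100 W

46100 W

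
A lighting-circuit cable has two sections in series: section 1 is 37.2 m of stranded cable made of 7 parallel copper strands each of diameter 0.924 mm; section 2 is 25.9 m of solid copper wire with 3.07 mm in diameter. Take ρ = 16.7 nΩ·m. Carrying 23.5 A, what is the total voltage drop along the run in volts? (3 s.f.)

ρ = 16.7 nΩ·m = 1.67×10^-8 Ω·m
Section 1: A_strand = π(4.6200e-04)² = 6.706e-07 m²; R₁ = ρL/(N·A_s) = (1.67×10^-8)(37.2)/(7×6.706e-07) = 0.1324 Ω
Section 2: A = π(d/2)² = π(1.5350e-03 m)² = 7.402e-06 m²
R₂ = (1.67×10^-8)(25.9)/(7.402e-06) = 0.05843 Ω
R = R₁ + R₂ = 0.1908 Ω
V = IR = 23.5 × 0.1908 = 4.48 V

4.48 V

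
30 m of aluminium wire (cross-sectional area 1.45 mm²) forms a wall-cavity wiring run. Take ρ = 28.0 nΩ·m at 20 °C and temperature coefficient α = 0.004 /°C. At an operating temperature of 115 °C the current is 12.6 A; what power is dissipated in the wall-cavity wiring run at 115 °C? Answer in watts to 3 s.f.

127 W

ρ = 28.0 nΩ·m = 2.80×10^-8 Ω·m
A = 1.45 mm² = 1.450e-06 m²
R₍20₎ = ρL/A = (2.80×10^-8)(30)/(1.450e-06) = 0.5793 Ω
R₍115₎ = R₍20₎(1 + αΔT) = 0.5793 × (1 + 0.004×95) = 0.7994 Ω
P = I²R = (12.6)² × 0.7994 = 127 W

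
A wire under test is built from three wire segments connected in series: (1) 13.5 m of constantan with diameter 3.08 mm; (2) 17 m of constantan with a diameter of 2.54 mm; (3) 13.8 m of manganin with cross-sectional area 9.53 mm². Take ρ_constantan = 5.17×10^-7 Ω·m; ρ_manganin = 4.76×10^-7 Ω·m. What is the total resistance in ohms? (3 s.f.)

3.36 Ω

Seg 1: A = π(d/2)² = π(1.5400e-03 m)² = 7.451e-06 m²
R_1 = (5.17×10^-7)(13.5)/(7.451e-06) = 0.9368 Ω
Seg 2: A = π(d/2)² = π(1.2700e-03 m)² = 5.067e-06 m²
R_2 = (5.17×10^-7)(17)/(5.067e-06) = 1.735 Ω
Seg 3: A = 9.53 mm² = 9.530e-06 m²
R_3 = (4.76×10^-7)(13.8)/(9.530e-06) = 0.6893 Ω
R_total = R_1 + R_2 + R_3 = 3.36 Ω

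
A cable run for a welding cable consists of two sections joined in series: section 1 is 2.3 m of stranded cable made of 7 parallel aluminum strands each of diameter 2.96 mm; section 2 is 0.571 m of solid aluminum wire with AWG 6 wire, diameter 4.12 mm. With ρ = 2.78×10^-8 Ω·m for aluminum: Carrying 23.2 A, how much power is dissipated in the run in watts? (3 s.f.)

1.36 W

Section 1: A_strand = π(1.4800e-03)² = 6.881e-06 m²; R₁ = ρL/(N·A_s) = (2.78×10^-8)(2.3)/(7×6.881e-06) = 0.001327 Ω
Section 2: A = π(4.12/2 mm)² = π(2.0600e-03 m)² = 1.333e-05 m²
R₂ = (2.78×10^-8)(0.571)/(1.333e-05) = 0.001191 Ω
R = R₁ + R₂ = 0.002518 Ω
P = I²R = (23.2)² × 0.002518 = 1.36 W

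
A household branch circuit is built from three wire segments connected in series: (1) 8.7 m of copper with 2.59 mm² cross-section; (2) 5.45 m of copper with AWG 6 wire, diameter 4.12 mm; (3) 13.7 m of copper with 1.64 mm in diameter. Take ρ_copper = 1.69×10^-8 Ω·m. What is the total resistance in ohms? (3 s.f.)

0.173 Ω

Seg 1: A = 2.59 mm² = 2.590e-06 m²
R_1 = (1.69×10^-8)(8.7)/(2.590e-06) = 0.05677 Ω
Seg 2: A = π(4.12/2 mm)² = π(2.0600e-03 m)² = 1.333e-05 m²
R_2 = (1.69×10^-8)(5.45)/(1.333e-05) = 0.006909 Ω
Seg 3: A = π(d/2)² = π(8.2000e-04 m)² = 2.112e-06 m²
R_3 = (1.69×10^-8)(13.7)/(2.112e-06) = 0.1096 Ω
R_total = R_1 + R_2 + R_3 = 0.173 Ω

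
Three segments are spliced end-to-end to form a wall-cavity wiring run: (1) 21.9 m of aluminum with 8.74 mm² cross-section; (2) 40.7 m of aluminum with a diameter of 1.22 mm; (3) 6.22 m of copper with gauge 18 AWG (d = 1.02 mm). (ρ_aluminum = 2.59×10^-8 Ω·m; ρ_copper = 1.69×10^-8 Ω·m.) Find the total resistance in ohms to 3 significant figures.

1.10 Ω

Seg 1: A = 8.74 mm² = 8.740e-06 m²
R_1 = (2.59×10^-8)(21.9)/(8.740e-06) = 0.0649 Ω
Seg 2: A = π(d/2)² = π(6.1000e-04 m)² = 1.169e-06 m²
R_2 = (2.59×10^-8)(40.7)/(1.169e-06) = 0.9017 Ω
Seg 3: A = π(1.02/2 mm)² = π(5.1000e-04 m)² = 8.171e-07 m²
R_3 = (1.69×10^-8)(6.22)/(8.171e-07) = 0.1286 Ω
R_total = R_1 + R_2 + R_3 = 1.10 Ω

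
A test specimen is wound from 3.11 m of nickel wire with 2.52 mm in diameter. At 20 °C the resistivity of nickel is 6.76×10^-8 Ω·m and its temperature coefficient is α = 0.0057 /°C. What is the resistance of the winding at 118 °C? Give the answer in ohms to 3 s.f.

0.0657 Ω

A = π(d/2)² = π(1.2600e-03 m)² = 4.988e-06 m²
R₍20°C₎ = ρL/A = (6.76×10^-8)(3.11)/(4.988e-06) = 0.04215 Ω
R = R₀(1 + αΔT) = 0.04215(1 + 0.0057×98) = 0.0657 Ω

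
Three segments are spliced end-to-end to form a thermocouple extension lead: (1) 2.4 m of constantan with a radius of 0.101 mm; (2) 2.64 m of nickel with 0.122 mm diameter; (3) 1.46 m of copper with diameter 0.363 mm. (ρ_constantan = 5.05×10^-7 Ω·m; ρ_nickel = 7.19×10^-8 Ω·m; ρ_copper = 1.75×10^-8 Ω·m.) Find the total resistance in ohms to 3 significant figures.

54.3 Ω

Seg 1: A = πr² = π(1.0100e-04 m)² = 3.205e-08 m²
R_1 = (5.05×10^-7)(2.4)/(3.205e-08) = 37.82 Ω
Seg 2: A = π(d/2)² = π(6.1000e-05 m)² = 1.169e-08 m²
R_2 = (7.19×10^-8)(2.64)/(1.169e-08) = 16.24 Ω
Seg 3: A = π(d/2)² = π(1.8150e-04 m)² = 1.035e-07 m²
R_3 = (1.75×10^-8)(1.46)/(1.035e-07) = 0.2469 Ω
R_total = R_1 + R_2 + R_3 = 54.3 Ω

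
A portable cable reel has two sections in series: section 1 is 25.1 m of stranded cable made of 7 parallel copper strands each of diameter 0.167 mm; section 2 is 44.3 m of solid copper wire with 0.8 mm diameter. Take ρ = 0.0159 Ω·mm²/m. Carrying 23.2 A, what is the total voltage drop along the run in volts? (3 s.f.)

92.9 V

ρ = 0.0159 Ω·mm²/m = 1.59×10^-8 Ω·m
Section 1: A_strand = π(8.3500e-05)² = 2.190e-08 m²; R₁ = ρL/(N·A_s) = (1.59×10^-8)(25.1)/(7×2.190e-08) = 2.603 Ω
Section 2: A = π(d/2)² = π(4.0000e-04 m)² = 5.027e-07 m²
R₂ = (1.59×10^-8)(44.3)/(5.027e-07) = 1.401 Ω
R = R₁ + R₂ = 4.004 Ω
V = IR = 23.2 × 4.004 = 92.9 V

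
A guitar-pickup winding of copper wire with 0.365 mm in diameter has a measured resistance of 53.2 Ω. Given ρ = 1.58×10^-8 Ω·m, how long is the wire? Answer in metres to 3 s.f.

A = π(d/2)² = π(1.8250e-04 m)² = 1.046e-07 m²
L = RA/ρ = (53.2)(1.046e-07)/(1.58×10^-8) = 352 m

352 m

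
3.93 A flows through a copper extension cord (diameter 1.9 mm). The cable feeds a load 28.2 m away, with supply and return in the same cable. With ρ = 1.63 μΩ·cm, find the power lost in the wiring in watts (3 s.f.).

ρ = 1.63 μΩ·cm = 1.63×10^-8 Ω·m
A = π(d/2)² = π(9.5000e-04 m)² = 2.835e-06 m²
Total conductor length (both ways) L = 2 × 28.2 = 56.4 m
R = ρL/A = (1.63×10^-8)(56.4)/(2.835e-06) = 0.3242 Ω
P = I²R = (3.93)² × 0.3242 = 5.01 W

5.01 W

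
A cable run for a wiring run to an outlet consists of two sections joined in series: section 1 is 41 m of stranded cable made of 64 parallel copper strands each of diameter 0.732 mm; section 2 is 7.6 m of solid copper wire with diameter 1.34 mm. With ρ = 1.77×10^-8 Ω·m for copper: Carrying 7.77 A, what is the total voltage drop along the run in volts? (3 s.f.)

Section 1: A_strand = π(3.6600e-04)² = 4.208e-07 m²; R₁ = ρL/(N·A_s) = (1.77×10^-8)(41)/(64×4.208e-07) = 0.02694 Ω
Section 2: A = π(d/2)² = π(6.7000e-04 m)² = 1.410e-06 m²
R₂ = (1.77×10^-8)(7.6)/(1.410e-06) = 0.09539 Ω
R = R₁ + R₂ = 0.1223 Ω
V = IR = 7.77 × 0.1223 = 0.951 V

0.951 V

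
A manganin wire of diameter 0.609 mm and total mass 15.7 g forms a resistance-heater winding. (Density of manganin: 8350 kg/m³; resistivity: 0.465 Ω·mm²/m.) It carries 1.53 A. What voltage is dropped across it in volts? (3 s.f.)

15.8 V

ρ = 0.465 Ω·mm²/m = 4.65×10^-7 Ω·m
A = π(d/2)² = π(3.0450e-04 m)² = 2.9129e-07 m²
L = m/(density·A) = 0.0157/(8350×2.9129e-07) = 6.455 m
R = ρL/A = (4.65×10^-7)(6.455)/(2.9129e-07) = 10.3 Ω
V = IR = 1.53 × 10.3 = 15.8 V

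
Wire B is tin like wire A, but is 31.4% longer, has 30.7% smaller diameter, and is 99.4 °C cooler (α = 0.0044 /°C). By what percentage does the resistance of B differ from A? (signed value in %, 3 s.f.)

R ∝ ρL/d² with ρ ∝ (1+αΔT), so R_B/R_A = (1 + 31.4/100) × (1 − 30.7/100)⁻² × (1 − 0.0044×99.4)
= 1.314 × 2.082 × 0.5626 = 1.539
(R_B − R_A)/R_A = 1.539 − 1 = 53.9%

53.9%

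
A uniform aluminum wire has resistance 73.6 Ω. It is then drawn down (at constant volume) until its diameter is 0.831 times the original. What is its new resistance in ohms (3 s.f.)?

Volume constant ⇒ L' = L/r² with r = 0.831. R' = ρL'/A' = ρ(L/r²)/(πr²d₀²/4) = R/r⁴.
R' = 2.097 × 73.6 = 154 Ω

154 Ω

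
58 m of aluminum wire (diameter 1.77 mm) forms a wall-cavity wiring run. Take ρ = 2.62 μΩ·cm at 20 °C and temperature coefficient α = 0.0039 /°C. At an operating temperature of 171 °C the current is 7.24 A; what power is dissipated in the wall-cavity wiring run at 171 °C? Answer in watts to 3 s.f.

51.4 W

ρ = 2.62 μΩ·cm = 2.62×10^-8 Ω·m
A = π(d/2)² = π(8.8500e-04 m)² = 2.461e-06 m²
R₍20₎ = ρL/A = (2.62×10^-8)(58)/(2.461e-06) = 0.6176 Ω
R₍171₎ = R₍20₎(1 + αΔT) = 0.6176 × (1 + 0.0039×151) = 0.9813 Ω
P = I²R = (7.24)² × 0.9813 = 51.4 W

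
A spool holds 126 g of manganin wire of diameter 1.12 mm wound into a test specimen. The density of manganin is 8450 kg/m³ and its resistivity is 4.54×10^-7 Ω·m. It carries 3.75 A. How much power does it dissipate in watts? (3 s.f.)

98.1 W

A = π(d/2)² = π(5.6000e-04 m)² = 9.8520e-07 m²
L = m/(density·A) = 0.126/(8450×9.8520e-07) = 15.14 m
R = ρL/A = (4.54×10^-7)(15.14)/(9.8520e-07) = 6.975 Ω
P = I²R = (3.75)² × 6.975 = 98.1 W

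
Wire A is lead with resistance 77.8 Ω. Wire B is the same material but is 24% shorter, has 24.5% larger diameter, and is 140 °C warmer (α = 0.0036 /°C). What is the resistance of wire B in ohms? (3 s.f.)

R ∝ ρL/d² with ρ ∝ (1+αΔT), so R_B/R_A = (1 − 24/100) × (1 + 24.5/100)⁻² × (1 + 0.0036×140)
= 0.76 × 0.6452 × 1.504 = 0.7374
R_B = 0.7374 × 77.8 = 57.4 Ω

57.4 Ω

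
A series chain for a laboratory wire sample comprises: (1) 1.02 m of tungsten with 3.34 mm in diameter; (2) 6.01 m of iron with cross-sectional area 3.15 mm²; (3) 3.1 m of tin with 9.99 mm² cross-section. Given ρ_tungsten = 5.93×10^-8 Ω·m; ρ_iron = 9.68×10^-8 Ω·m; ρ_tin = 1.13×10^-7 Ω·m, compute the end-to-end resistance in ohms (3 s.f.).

Seg 1: A = π(d/2)² = π(1.6700e-03 m)² = 8.762e-06 m²
R_1 = (5.93×10^-8)(1.02)/(8.762e-06) = 0.006904 Ω
Seg 2: A = 3.15 mm² = 3.150e-06 m²
R_2 = (9.68×10^-8)(6.01)/(3.150e-06) = 0.1847 Ω
Seg 3: A = 9.99 mm² = 9.990e-06 m²
R_3 = (1.13×10^-7)(3.1)/(9.990e-06) = 0.03507 Ω
R_total = R_1 + R_2 + R_3 = 0.227 Ω

0.227 Ω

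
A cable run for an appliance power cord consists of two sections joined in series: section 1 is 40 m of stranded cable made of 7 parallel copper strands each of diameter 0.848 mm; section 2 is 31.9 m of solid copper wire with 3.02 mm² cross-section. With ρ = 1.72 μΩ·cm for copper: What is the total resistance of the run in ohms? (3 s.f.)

ρ = 1.72 μΩ·cm = 1.72×10^-8 Ω·m
Section 1: A_strand = π(4.2400e-04)² = 5.648e-07 m²; R₁ = ρL/(N·A_s) = (1.72×10^-8)(40)/(7×5.648e-07) = 0.174 Ω
Section 2: A = 3.02 mm² = 3.020e-06 m²
R₂ = (1.72×10^-8)(31.9)/(3.020e-06) = 0.1817 Ω
R = R₁ + R₂ = 0.356 Ω

0.356 Ω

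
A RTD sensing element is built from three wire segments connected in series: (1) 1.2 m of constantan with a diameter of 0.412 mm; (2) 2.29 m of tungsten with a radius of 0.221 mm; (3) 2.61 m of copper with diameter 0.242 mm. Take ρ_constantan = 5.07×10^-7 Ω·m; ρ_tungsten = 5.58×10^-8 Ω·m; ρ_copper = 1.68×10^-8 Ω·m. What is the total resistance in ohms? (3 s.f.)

Seg 1: A = π(d/2)² = π(2.0600e-04 m)² = 1.333e-07 m²
R_1 = (5.07×10^-7)(1.2)/(1.333e-07) = 4.564 Ω
Seg 2: A = πr² = π(2.2100e-04 m)² = 1.534e-07 m²
R_2 = (5.58×10^-8)(2.29)/(1.534e-07) = 0.8328 Ω
Seg 3: A = π(d/2)² = π(1.2100e-04 m)² = 4.600e-08 m²
R_3 = (1.68×10^-8)(2.61)/(4.600e-08) = 0.9533 Ω
R_total = R_1 + R_2 + R_3 = 6.35 Ω

6.35 Ω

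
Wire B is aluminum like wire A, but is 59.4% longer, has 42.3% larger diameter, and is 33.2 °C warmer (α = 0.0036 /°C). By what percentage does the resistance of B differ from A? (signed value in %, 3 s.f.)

-11.9%

R ∝ ρL/d² with ρ ∝ (1+αΔT), so R_B/R_A = (1 + 59.4/100) × (1 + 42.3/100)⁻² × (1 + 0.0036×33.2)
= 1.594 × 0.4938 × 1.119 = 0.8813
(R_B − R_A)/R_A = 0.8813 − 1 = -11.9%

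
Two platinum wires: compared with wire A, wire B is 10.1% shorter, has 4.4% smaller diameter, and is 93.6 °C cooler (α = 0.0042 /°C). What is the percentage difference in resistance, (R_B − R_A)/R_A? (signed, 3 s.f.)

-40.3%

R ∝ ρL/d² with ρ ∝ (1+αΔT), so R_B/R_A = (1 − 10.1/100) × (1 − 4.4/100)⁻² × (1 − 0.0042×93.6)
= 0.899 × 1.094 × 0.6069 = 0.597
(R_B − R_A)/R_A = 0.597 − 1 = -40.3%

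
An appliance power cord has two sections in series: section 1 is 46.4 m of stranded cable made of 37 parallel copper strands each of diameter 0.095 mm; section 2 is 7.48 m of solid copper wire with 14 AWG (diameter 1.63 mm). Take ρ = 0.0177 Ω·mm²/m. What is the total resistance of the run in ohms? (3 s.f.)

3.19 Ω

ρ = 0.0177 Ω·mm²/m = 1.77×10^-8 Ω·m
Section 1: A_strand = π(4.7500e-05)² = 7.088e-09 m²; R₁ = ρL/(N·A_s) = (1.77×10^-8)(46.4)/(37×7.088e-09) = 3.132 Ω
Section 2: A = π(1.63/2 mm)² = π(8.1500e-04 m)² = 2.087e-06 m²
R₂ = (1.77×10^-8)(7.48)/(2.087e-06) = 0.06345 Ω
R = R₁ + R₂ = 3.19 Ω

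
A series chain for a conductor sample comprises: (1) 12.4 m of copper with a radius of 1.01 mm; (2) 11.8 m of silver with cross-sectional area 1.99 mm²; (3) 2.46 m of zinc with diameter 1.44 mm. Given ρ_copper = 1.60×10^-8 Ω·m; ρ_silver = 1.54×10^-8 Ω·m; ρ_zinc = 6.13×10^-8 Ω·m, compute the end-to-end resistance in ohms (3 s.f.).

Seg 1: A = πr² = π(1.0100e-03 m)² = 3.205e-06 m²
R_1 = (1.60×10^-8)(12.4)/(3.205e-06) = 0.06191 Ω
Seg 2: A = 1.99 mm² = 1.990e-06 m²
R_2 = (1.54×10^-8)(11.8)/(1.990e-06) = 0.09132 Ω
Seg 3: A = π(d/2)² = π(7.2000e-04 m)² = 1.629e-06 m²
R_3 = (6.13×10^-8)(2.46)/(1.629e-06) = 0.09259 Ω
R_total = R_1 + R_2 + R_3 = 0.246 Ω

0.246 Ω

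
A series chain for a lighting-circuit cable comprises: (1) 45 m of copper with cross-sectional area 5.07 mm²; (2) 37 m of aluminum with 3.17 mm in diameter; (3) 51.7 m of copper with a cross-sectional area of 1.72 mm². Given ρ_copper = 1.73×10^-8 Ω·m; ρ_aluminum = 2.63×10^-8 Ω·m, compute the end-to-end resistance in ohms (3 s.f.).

0.797 Ω

Seg 1: A = 5.07 mm² = 5.070e-06 m²
R_1 = (1.73×10^-8)(45)/(5.070e-06) = 0.1536 Ω
Seg 2: A = π(d/2)² = π(1.5850e-03 m)² = 7.892e-06 m²
R_2 = (2.63×10^-8)(37)/(7.892e-06) = 0.1233 Ω
Seg 3: A = 1.72 mm² = 1.720e-06 m²
R_3 = (1.73×10^-8)(51.7)/(1.720e-06) = 0.52 Ω
R_total = R_1 + R_2 + R_3 = 0.797 Ω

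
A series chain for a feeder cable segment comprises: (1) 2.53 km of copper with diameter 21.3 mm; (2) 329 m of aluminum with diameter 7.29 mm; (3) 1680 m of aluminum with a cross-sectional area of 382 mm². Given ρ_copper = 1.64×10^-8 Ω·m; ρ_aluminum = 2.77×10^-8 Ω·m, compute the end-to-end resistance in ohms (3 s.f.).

0.457 Ω

Seg 1: A = π(d/2)² = π(1.0650e-02 m)² = 3.563e-04 m²
R_1 = (1.64×10^-8)(2530)/(3.563e-04) = 0.1164 Ω
Seg 2: A = π(d/2)² = π(3.6450e-03 m)² = 4.174e-05 m²
R_2 = (2.77×10^-8)(329)/(4.174e-05) = 0.2183 Ω
Seg 3: A = 382 mm² = 3.820e-04 m²
R_3 = (2.77×10^-8)(1680)/(3.820e-04) = 0.1218 Ω
R_total = R_1 + R_2 + R_3 = 0.457 Ω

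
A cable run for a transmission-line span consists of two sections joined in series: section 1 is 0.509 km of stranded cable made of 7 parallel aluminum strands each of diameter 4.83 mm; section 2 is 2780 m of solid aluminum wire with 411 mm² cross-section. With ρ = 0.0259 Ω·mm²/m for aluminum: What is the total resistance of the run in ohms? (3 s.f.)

ρ = 0.0259 Ω·mm²/m = 2.59×10^-8 Ω·m
Section 1: A_strand = π(2.4150e-03)² = 1.832e-05 m²; R₁ = ρL/(N·A_s) = (2.59×10^-8)(509)/(7×1.832e-05) = 0.1028 Ω
Section 2: A = 411 mm² = 4.110e-04 m²
R₂ = (2.59×10^-8)(2780)/(4.110e-04) = 0.1752 Ω
R = R₁ + R₂ = 0.278 Ω

0.278 Ω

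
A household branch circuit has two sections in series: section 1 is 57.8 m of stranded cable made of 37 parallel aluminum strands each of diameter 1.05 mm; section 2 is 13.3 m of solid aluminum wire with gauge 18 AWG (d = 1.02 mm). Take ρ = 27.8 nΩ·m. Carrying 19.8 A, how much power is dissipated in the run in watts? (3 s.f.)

ρ = 27.8 nΩ·m = 2.78×10^-8 Ω·m
Section 1: A_strand = π(5.2500e-04)² = 8.659e-07 m²; R₁ = ρL/(N·A_s) = (2.78×10^-8)(57.8)/(37×8.659e-07) = 0.05015 Ω
Section 2: A = π(1.02/2 mm)² = π(5.1000e-04 m)² = 8.171e-07 m²
R₂ = (2.78×10^-8)(13.3)/(8.171e-07) = 0.4525 Ω
R = R₁ + R₂ = 0.5026 Ω
P = I²R = (19.8)² × 0.5026 = 197 W

197 W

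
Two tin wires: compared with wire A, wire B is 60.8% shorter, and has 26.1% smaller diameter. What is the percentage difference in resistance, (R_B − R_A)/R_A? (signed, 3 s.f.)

R ∝ L/d², so R_B/R_A = (1 − 60.8/100) × (1 − 26.1/100)⁻²
= 0.392 × 1.831 = 0.7178
(R_B − R_A)/R_A = 0.7178 − 1 = -28.2%

-28.2%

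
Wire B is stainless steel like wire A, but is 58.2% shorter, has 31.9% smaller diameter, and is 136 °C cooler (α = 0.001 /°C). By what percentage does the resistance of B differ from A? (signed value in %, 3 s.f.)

-22.1%

R ∝ ρL/d² with ρ ∝ (1+αΔT), so R_B/R_A = (1 − 58.2/100) × (1 − 31.9/100)⁻² × (1 − 0.001×136)
= 0.418 × 2.156 × 0.864 = 0.7788
(R_B − R_A)/R_A = 0.7788 − 1 = -22.1%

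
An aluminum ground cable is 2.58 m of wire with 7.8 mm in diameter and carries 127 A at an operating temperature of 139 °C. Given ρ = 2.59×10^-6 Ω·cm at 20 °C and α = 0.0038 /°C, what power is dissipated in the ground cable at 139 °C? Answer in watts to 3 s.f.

32.8 W

ρ = 2.59×10^-6 Ω·cm = 2.59×10^-8 Ω·m
A = π(d/2)² = π(3.9000e-03 m)² = 4.778e-05 m²
R₍20₎ = ρL/A = (2.59×10^-8)(2.58)/(4.778e-05) = 0.001398 Ω
R₍139₎ = R₍20₎(1 + αΔT) = 0.001398 × (1 + 0.0038×119) = 0.002031 Ω
P = I²R = (127)² × 0.002031 = 32.8 W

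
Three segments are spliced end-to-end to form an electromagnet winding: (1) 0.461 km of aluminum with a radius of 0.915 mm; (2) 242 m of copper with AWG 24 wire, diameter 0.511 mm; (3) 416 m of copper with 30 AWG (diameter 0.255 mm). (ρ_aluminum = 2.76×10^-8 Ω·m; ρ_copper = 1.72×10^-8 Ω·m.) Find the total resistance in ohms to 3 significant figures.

Seg 1: A = πr² = π(9.1500e-04 m)² = 2.630e-06 m²
R_1 = (2.76×10^-8)(461)/(2.630e-06) = 4.837 Ω
Seg 2: A = π(0.511/2 mm)² = π(2.5550e-04 m)² = 2.051e-07 m²
R_2 = (1.72×10^-8)(242)/(2.051e-07) = 20.3 Ω
Seg 3: A = π(0.255/2 mm)² = π(1.2750e-04 m)² = 5.107e-08 m²
R_3 = (1.72×10^-8)(416)/(5.107e-08) = 140.1 Ω
R_total = R_1 + R_2 + R_3 = 165 Ω

165 Ω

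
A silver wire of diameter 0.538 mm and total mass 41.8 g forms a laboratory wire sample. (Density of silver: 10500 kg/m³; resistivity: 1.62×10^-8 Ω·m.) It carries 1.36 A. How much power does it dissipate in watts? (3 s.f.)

2.31 W

A = π(d/2)² = π(2.6900e-04 m)² = 2.2733e-07 m²
L = m/(density·A) = 0.0418/(10500×2.2733e-07) = 17.51 m
R = ρL/A = (1.62×10^-8)(17.51)/(2.2733e-07) = 1.248 Ω
P = I²R = (1.36)² × 1.248 = 2.31 W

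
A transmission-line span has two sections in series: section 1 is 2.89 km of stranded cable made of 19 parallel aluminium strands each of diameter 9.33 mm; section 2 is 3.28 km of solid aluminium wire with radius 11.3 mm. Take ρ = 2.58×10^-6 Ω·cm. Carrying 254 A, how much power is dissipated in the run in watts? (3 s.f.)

ρ = 2.58×10^-6 Ω·cm = 2.58×10^-8 Ω·m
Section 1: A_strand = π(4.6650e-03)² = 6.837e-05 m²; R₁ = ρL/(N·A_s) = (2.58×10^-8)(2890)/(19×6.837e-05) = 0.0574 Ω
Section 2: A = πr² = π(1.1300e-02 m)² = 4.011e-04 m²
R₂ = (2.58×10^-8)(3280)/(4.011e-04) = 0.211 Ω
R = R₁ + R₂ = 0.2684 Ω
P = I²R = (254)² × 0.2684 = 17300 W

17300 W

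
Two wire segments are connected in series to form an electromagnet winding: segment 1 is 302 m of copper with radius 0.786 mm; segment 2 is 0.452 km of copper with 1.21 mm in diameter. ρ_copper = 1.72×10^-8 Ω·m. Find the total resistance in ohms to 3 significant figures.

Segment 1: A = πr² = π(7.8600e-04 m)² = 1.941e-06 m²
R₁ = ρL/A = (1.72×10^-8)(302)/(1.941e-06) = 2.676 Ω
Segment 2: A = π(d/2)² = π(6.0500e-04 m)² = 1.150e-06 m²
R₂ = (1.72×10^-8)(452)/(1.150e-06) = 6.761 Ω
R = R₁ + R₂ = 9.44 Ω

9.44 Ω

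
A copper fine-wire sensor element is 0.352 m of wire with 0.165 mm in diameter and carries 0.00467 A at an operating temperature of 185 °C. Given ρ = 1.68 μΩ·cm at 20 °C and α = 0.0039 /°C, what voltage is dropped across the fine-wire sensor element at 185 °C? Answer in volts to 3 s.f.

0.00212 V

ρ = 1.68 μΩ·cm = 1.68×10^-8 Ω·m
A = π(d/2)² = π(8.2500e-05 m)² = 2.138e-08 m²
R₍20₎ = ρL/A = (1.68×10^-8)(0.352)/(2.138e-08) = 0.2766 Ω
R₍185₎ = R₍20₎(1 + αΔT) = 0.2766 × (1 + 0.0039×165) = 0.4545 Ω
V = IR = 0.00467 × 0.4545 = 0.00212 V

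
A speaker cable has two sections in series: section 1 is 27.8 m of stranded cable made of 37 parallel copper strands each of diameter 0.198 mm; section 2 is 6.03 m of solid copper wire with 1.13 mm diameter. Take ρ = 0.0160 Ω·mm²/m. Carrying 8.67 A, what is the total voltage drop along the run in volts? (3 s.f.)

4.22 V

ρ = 0.0160 Ω·mm²/m = 1.60×10^-8 Ω·m
Section 1: A_strand = π(9.9000e-05)² = 3.079e-08 m²; R₁ = ρL/(N·A_s) = (1.60×10^-8)(27.8)/(37×3.079e-08) = 0.3904 Ω
Section 2: A = π(d/2)² = π(5.6500e-04 m)² = 1.003e-06 m²
R₂ = (1.60×10^-8)(6.03)/(1.003e-06) = 0.0962 Ω
R = R₁ + R₂ = 0.4866 Ω
V = IR = 8.67 × 0.4866 = 4.22 V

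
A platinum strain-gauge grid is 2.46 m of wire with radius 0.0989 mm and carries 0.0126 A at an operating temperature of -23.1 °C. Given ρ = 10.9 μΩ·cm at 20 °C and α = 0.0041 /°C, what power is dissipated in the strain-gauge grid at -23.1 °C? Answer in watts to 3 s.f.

ρ = 10.9 μΩ·cm = 1.09×10^-7 Ω·m
A = πr² = π(9.8900e-05 m)² = 3.073e-08 m²
R₍20₎ = ρL/A = (1.09×10^-7)(2.46)/(3.073e-08) = 8.726 Ω
R₍-23.1₎ = R₍20₎(1 + αΔT) = 8.726 × (1 + 0.0041×-43.1) = 7.184 Ω
P = I²R = (0.0126)² × 7.184 = 0.00114 W

0.00114 W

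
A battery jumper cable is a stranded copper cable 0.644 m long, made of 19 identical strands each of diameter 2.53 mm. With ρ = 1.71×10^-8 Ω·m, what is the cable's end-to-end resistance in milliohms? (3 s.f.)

A_strand = π(1.2650e-03 m)² = 5.027e-06 m²
R_strand = ρL/A = (1.71×10^-8)(0.644)/(5.027e-06) = 0.002191 Ω
R_total = R_strand/N = 0.002191/19 = 0.115 mΩ

0.115 mΩ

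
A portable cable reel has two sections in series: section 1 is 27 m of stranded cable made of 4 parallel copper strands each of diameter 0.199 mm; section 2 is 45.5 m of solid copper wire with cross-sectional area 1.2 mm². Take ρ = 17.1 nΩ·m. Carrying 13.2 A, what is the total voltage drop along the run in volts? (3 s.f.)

ρ = 17.1 nΩ·m = 1.71×10^-8 Ω·m
Section 1: A_strand = π(9.9500e-05)² = 3.110e-08 m²; R₁ = ρL/(N·A_s) = (1.71×10^-8)(27)/(4×3.110e-08) = 3.711 Ω
Section 2: A = 1.2 mm² = 1.200e-06 m²
R₂ = (1.71×10^-8)(45.5)/(1.200e-06) = 0.6484 Ω
R = R₁ + R₂ = 4.359 Ω
V = IR = 13.2 × 4.359 = 57.5 V

57.5 V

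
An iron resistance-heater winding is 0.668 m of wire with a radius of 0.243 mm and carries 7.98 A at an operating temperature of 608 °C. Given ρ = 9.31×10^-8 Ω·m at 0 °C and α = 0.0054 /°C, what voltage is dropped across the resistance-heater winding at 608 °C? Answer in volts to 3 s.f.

A = πr² = π(2.4300e-04 m)² = 1.855e-07 m²
R₍0₎ = ρL/A = (9.31×10^-8)(0.668)/(1.855e-07) = 0.3352 Ω
R₍608₎ = R₍0₎(1 + αΔT) = 0.3352 × (1 + 0.0054×608) = 1.436 Ω
V = IR = 7.98 × 1.436 = 11.5 V

11.5 V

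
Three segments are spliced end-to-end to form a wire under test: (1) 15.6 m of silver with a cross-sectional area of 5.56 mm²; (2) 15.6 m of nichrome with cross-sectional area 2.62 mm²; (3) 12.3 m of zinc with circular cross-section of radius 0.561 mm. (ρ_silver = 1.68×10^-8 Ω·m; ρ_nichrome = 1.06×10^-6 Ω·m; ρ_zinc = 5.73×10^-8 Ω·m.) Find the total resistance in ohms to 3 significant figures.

7.07 Ω

Seg 1: A = 5.56 mm² = 5.560e-06 m²
R_1 = (1.68×10^-8)(15.6)/(5.560e-06) = 0.04714 Ω
Seg 2: A = 2.62 mm² = 2.620e-06 m²
R_2 = (1.06×10^-6)(15.6)/(2.620e-06) = 6.311 Ω
Seg 3: A = πr² = π(5.6100e-04 m)² = 9.887e-07 m²
R_3 = (5.73×10^-8)(12.3)/(9.887e-07) = 0.7128 Ω
R_total = R_1 + R_2 + R_3 = 7.07 Ω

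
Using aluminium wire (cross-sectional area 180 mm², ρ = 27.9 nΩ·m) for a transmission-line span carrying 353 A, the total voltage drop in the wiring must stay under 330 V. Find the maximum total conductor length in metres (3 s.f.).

6030 m

ρ = 27.9 nΩ·m = 2.79×10^-8 Ω·m
A = 180 mm² = 1.800e-04 m²
L_max = V_max·A/(1·ρI) = (330)(1.800e-04)/(2.79×10^-8×353) = 6030 m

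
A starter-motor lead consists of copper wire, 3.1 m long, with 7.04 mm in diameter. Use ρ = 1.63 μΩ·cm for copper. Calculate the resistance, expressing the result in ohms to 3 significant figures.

ρ = 1.63 μΩ·cm = 1.63×10^-8 Ω·m
A = π(d/2)² = π(3.5200e-03 m)² = 3.893e-05 m²
R = ρL/A = (1.63×10^-8)(3.1 m)/(3.893e-05 m²) = 0.00130 Ω

0.00130 Ω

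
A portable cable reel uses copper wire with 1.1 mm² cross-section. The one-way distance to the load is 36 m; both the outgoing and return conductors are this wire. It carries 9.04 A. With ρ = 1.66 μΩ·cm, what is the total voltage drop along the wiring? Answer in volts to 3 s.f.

ρ = 1.66 μΩ·cm = 1.66×10^-8 Ω·m
A = 1.1 mm² = 1.100e-06 m²
Total conductor length (both ways) L = 2 × 36 = 72 m
R = ρL/A = (1.66×10^-8)(72)/(1.100e-06) = 1.087 Ω
V = IR = 9.04 × 1.087 = 9.82 V

9.82 V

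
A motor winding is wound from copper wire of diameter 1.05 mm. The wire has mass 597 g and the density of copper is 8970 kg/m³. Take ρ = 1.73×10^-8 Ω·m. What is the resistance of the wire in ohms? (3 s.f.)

1.54 Ω

A = π(d/2)² = π(5.2500e-04 m)² = 8.6590e-07 m²
L = m/(density·A) = 0.597/(8970×8.6590e-07) = 76.86 m
R = ρL/A = (1.73×10^-8)(76.86)/(8.6590e-07) = 1.54 Ω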